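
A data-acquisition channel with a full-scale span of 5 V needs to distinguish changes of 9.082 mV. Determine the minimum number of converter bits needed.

Number of steps required ≥ 5 V / 9.082 mV = 550.54.
Need 2^N ≥ 550.54; 2^9 = 512, 2^10 = 1024.
Minimum N = 10.

10 bits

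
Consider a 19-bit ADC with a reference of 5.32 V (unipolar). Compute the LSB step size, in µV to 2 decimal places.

Full-scale span = 5.32 V.
LSB = 5.32 / 2^19 = 5.32 / 524288 = 1.01471e-05 V = 10.15 µV.

10.15 µV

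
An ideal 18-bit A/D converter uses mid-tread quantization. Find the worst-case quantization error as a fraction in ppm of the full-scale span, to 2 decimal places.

1.91 ppm

Rounding → worst-case error = ½ LSB = V_FS/2^19, so 1e+06/524288 = 1.90735 ppm of full scale.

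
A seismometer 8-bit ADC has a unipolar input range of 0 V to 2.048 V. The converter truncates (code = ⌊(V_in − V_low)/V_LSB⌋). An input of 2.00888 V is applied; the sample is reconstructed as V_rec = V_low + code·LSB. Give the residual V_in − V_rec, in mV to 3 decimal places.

Step size: 2.048 V ÷ 2^8 = 8.000 mV.
(2.00888 − 0)/0.008 = 251.1100; ⌊·⌋ gives code 251.
Code 251 maps back to 0 + 251×0.008 V = 2.008 V.
Error = 2.00888 − 2.008 = 0.00088 V = 0.880 mV.

0.880 mV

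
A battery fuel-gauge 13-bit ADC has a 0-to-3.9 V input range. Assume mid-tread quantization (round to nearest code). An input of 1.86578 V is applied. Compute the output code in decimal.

Full-scale span = 3.9 V; LSB = 3.9/2^13 = 476.07 µV.
Input sits at 3919.095 steps above V_low.
So the output code is 3919.

code 3919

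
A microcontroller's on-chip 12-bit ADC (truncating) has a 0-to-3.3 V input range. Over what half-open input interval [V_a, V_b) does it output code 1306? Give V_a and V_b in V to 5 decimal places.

[1.05220 V, 1.05300 V)

LSB = 3.3/2^12 = 0.806 mV.
V_a = V_low + 1306·LSB = 1.0522 V; V_b = V_low + 1307·LSB = 1.053 V.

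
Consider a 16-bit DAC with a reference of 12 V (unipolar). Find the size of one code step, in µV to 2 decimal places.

183.11 µV

Full-scale span = 12 V.
LSB = 12 / 2^16 = 12 / 65536 = 0.000183105 V = 183.11 µV.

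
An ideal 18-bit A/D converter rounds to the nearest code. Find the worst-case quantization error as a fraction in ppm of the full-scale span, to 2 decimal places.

Rounding → worst-case error = ½ LSB = V_FS/2^19, so 1e+06/524288 = 1.90735 ppm of full scale.

1.91 ppm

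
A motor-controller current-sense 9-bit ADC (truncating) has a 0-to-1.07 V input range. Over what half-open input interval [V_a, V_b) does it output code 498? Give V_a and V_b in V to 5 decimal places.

LSB = 1.07/2^9 = 2.090 mV.
V_a = V_low + 498·LSB = 1.04074 V; V_b = V_low + 499·LSB = 1.04283 V.

[1.04074 V, 1.04283 V)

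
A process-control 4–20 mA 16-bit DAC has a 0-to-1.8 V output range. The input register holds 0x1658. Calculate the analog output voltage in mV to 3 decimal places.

LSB = 1.8 V / 2^16 = 27.47 µV.
Code 0x1658 = 5720 decimal.
V_out = 0 + 5720 × 2.74658e-05 V = 0.157104 V.
= 157.104 mV.

157.104 mV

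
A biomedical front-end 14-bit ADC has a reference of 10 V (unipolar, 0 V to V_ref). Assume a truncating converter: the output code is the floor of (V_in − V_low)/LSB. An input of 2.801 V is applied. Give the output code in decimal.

code 4589

With 16384 levels over 10 V, one step is 0.610 mV.
Input sits at 4589.158 steps above V_low.
Floor → code 4589.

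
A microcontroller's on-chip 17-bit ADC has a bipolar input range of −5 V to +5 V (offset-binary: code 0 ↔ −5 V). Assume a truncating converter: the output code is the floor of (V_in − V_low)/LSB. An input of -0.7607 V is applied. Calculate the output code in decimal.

code 55565

With 131072 levels over 10 V, one step is 76.29 µV.
(V_in − V_low)/LSB = (-0.7607 − (−5)) / 7.62939e-05 = 55565.353.
So the output code is 55565.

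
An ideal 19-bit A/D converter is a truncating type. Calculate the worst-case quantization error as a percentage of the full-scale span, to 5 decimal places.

0.00019 %

Truncating → worst-case error = 1 LSB = V_FS/2^19, so 100/524288 = 0.000190735 % of full scale.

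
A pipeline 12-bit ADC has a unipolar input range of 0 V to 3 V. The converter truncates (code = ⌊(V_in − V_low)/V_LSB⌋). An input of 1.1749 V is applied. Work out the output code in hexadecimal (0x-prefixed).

With 4096 levels over 3 V, one step is 0.732 mV.
Input sits at 1604.130 steps above V_low.
So the output code is 1604.
In hexadecimal (0x-prefixed): 0x644.

code 0x644 (decimal 1604)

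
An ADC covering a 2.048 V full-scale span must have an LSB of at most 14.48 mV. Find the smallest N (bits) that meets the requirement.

8 bits

Number of steps required ≥ 2.048 V / 14.48 mV = 141.44.
Need 2^N ≥ 141.44; 2^7 = 128, 2^8 = 256.
Minimum N = 8.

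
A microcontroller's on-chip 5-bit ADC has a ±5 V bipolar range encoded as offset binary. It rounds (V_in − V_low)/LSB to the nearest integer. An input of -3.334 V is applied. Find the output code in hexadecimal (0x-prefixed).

LSB = 10 V / 32 = 312.500 mV.
(V_in − V_low)/LSB = (-3.334 − (−5)) / 0.3125 = 5.331.
round(5.331) = 5.
In hexadecimal (0x-prefixed): 0x5.

code 0x5 (decimal 5)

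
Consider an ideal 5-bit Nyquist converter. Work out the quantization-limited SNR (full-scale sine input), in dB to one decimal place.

SNR ≈ 6.02·N + 1.76 dB = 6.02·5 + 1.76 = 31.86 dB.

31.9 dB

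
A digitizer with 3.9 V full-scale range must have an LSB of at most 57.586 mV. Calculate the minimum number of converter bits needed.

7 bits

Number of steps required ≥ 3.9 V / 57.586 mV = 67.72.
Need 2^N ≥ 67.72; 2^6 = 64, 2^7 = 128.
Minimum N = 7.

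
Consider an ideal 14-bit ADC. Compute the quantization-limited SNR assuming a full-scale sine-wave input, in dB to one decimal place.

86.0 dB

SNR ≈ 6.02·N + 1.76 dB = 6.02·14 + 1.76 = 86.04 dB.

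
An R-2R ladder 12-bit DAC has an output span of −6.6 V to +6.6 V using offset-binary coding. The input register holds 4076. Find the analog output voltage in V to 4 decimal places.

LSB = 13.2 V / 2^12 = 3.223 mV.
V_out = (−6.6) + 4076 × 0.00322266 V = 6.53555 V.

6.5355 V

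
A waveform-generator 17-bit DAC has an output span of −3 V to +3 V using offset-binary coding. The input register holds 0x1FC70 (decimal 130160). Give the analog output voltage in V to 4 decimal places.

LSB = 6 V / 2^17 = 45.78 µV.
Code 0x1FC70 = 130160 decimal.
V_out = (−3) + 130160 × 4.57764e-05 V = 2.95825 V.

2.9583 V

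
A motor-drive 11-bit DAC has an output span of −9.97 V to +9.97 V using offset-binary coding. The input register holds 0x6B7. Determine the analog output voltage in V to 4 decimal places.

LSB = 19.94 V / 2^11 = 9.736 mV.
Code 0x6B7 = 1719 decimal.
V_out = (−9.97) + 1719 × 0.00973633 V = 6.76675 V.

6.7667 V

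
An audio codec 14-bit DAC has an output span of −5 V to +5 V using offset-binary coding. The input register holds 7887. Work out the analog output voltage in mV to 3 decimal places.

-186.157 mV

LSB = 10 V / 2^14 = 0.610 mV.
V_out = (−5) + 7887 × 0.000610352 V = -0.186157 V.
= -186.157 mV.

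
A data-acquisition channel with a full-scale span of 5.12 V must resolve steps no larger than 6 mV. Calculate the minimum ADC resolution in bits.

10 bits

Number of steps required ≥ 5.12 V / 6 mV = 853.33.
Need 2^N ≥ 853.33; 2^9 = 512, 2^10 = 1024.
Minimum N = 10.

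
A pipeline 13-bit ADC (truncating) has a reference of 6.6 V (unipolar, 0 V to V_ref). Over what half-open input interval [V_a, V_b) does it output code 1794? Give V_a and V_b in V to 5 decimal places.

LSB = 6.6/2^13 = 0.806 mV.
V_a = V_low + 1794·LSB = 1.44536 V; V_b = V_low + 1795·LSB = 1.44617 V.

[1.44536 V, 1.44617 V)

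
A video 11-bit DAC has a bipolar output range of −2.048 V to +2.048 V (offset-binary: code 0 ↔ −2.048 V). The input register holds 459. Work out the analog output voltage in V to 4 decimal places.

LSB = 4.096 V / 2^11 = 2.000 mV.
V_out = (−2.048) + 459 × 0.002 V = -1.13 V.

-1.1300 V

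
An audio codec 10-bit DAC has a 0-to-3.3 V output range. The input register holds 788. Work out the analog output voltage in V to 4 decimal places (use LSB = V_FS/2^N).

2.5395 V

LSB = 3.3 V / 2^10 = 3.223 mV.
V_out = 0 + 788 × 0.00322266 V = 2.53945 V.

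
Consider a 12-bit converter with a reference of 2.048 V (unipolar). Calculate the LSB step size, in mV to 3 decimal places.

0.500 mV

Full-scale span = 2.048 V.
LSB = 2.048 / 2^12 = 2.048 / 4096 = 0.0005 V = 0.500 mV.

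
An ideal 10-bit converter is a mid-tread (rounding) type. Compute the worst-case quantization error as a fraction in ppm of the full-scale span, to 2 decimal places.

488.28 ppm

Rounding → worst-case error = ½ LSB = V_FS/2^11, so 1e+06/2048 = 488.281 ppm of full scale.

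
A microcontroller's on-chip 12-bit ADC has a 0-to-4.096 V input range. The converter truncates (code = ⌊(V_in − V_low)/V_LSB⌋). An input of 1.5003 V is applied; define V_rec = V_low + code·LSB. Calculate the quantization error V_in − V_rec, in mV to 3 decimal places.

0.300 mV

LSB = 4.096/2^12 = 1.000 mV.
Scaled input = 1500.3000 LSBs, so code = 1500.
Reconstructed: 1.5 V.
V_in − V_rec = 0.0003 V = 0.300 mV.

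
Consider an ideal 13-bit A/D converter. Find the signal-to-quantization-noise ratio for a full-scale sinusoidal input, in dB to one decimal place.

80.0 dB

SNR ≈ 6.02·N + 1.76 dB = 6.02·13 + 1.76 = 80.02 dB.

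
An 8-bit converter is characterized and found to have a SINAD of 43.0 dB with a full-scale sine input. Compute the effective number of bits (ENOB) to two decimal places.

6.85 bits

ENOB = (SINAD − 1.76) / 6.02 = (43.0 − 1.76)/6.02 = 6.850.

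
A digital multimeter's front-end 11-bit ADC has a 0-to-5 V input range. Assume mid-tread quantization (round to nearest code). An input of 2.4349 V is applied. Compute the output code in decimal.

code 997

Full-scale span = 5 V; LSB = 5/2^11 = 2.441 mV.
(V_in − V_low)/LSB = (2.4349 − 0) / 0.00244141 = 997.335.
So the output code is 997.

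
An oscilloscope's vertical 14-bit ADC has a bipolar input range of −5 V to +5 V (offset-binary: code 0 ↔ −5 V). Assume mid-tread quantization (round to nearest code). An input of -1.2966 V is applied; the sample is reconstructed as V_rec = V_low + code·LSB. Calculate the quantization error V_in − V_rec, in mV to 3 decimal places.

-0.213 mV

Step size: 10 V ÷ 2^14 = 0.610 mV.
(-1.2966 − (−5))/0.000610352 = 6067.6506; round gives code 6068.
V_rec = (−5) + 6068·0.000610352 = -1.2963867 V.
Error = -1.2966 − (−1.2963867) = -0.000213281 V = -0.213 mV.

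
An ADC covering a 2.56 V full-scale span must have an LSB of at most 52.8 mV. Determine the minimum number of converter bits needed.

Number of steps required ≥ 2.56 V / 52.8 mV = 48.48.
Need 2^N ≥ 48.48; 2^5 = 32, 2^6 = 64.
Minimum N = 6.

6 bits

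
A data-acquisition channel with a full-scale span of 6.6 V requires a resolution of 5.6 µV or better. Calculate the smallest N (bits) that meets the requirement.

21 bits

Number of steps required ≥ 6.6 V / 5.6 µV = 1178571.43.
Need 2^N ≥ 1178571.43; 2^20 = 1048576, 2^21 = 2097152.
Minimum N = 21.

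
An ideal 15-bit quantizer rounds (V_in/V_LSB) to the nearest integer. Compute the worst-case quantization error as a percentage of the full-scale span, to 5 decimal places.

Rounding → worst-case error = ½ LSB = V_FS/2^16, so 100/65536 = 0.00152588 % of full scale.

0.00153 %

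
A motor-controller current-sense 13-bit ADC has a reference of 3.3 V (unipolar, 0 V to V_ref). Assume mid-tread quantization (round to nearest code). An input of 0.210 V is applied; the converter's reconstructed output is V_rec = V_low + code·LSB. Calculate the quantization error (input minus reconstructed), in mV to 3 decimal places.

0.125 mV

Step size: 3.3 V ÷ 2^13 = 402.83 µV.
(V_in − V_low)/LSB = (0.210 − 0)/0.000402832 = 521.3091 → code 521 (round).
Reconstructed: 0.20987549 V.
V_in − V_rec = 0.000124512 V = 0.125 mV.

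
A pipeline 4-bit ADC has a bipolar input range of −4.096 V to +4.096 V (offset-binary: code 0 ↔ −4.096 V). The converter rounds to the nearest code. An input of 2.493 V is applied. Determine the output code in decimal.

code 13

Full-scale span = 8.192 V; LSB = 8.192/2^4 = 0.5120 V.
Input sits at 12.869 steps above V_low.
So the output code is 13.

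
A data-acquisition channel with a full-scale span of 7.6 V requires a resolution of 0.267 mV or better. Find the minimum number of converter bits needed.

15 bits

Number of steps required ≥ 7.6 V / 0.267 mV = 28464.42.
Need 2^N ≥ 28464.42; 2^14 = 16384, 2^15 = 32768.
Minimum N = 15.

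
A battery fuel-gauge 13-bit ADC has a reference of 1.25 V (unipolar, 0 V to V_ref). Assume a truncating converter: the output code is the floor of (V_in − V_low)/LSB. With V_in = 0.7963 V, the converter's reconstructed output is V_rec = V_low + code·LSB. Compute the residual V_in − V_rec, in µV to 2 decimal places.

Step size: 1.25 V ÷ 2^13 = 152.59 µV.
(0.7963 − 0)/0.000152588 = 5218.6317; ⌊·⌋ gives code 5218.
Code 5218 maps back to 0 + 5218×0.000152588 V = 0.79620361 V.
Difference: 9.63867e-05 V → 96.39 µV.

96.39 µV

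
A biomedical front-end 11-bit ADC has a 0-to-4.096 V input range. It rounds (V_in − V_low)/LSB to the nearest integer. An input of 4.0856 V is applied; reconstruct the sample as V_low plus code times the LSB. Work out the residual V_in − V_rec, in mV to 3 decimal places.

One LSB is 4.096 V / 2048 = 2.000 mV.
(4.0856 − 0)/0.002 = 2042.8000; round gives code 2043.
Code 2043 maps back to 0 + 2043×0.002 V = 4.086 V.
Error = 4.0856 − 4.086 = -0.0004 V = -0.400 mV.

-0.400 mV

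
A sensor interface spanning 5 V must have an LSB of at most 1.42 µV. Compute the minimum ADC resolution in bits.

22 bits

Number of steps required ≥ 5 V / 1.42 µV = 3521126.76.
Need 2^N ≥ 3521126.76; 2^21 = 2097152, 2^22 = 4194304.
Minimum N = 22.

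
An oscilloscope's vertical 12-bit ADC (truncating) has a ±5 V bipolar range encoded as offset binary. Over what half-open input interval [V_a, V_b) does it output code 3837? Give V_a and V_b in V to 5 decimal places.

LSB = 10/2^12 = 2.441 mV.
V_a = V_low + 3837·LSB = 4.36768 V; V_b = V_low + 3838·LSB = 4.37012 V.

[4.36768 V, 4.37012 V)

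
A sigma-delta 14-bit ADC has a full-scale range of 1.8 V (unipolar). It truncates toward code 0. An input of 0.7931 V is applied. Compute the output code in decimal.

code 7218

LSB = 1.8 V / 16384 = 109.86 µV.
(V_in − V_low)/LSB = (0.7931 − 0) / 0.000109863 = 7218.972.
So the output code is 7218.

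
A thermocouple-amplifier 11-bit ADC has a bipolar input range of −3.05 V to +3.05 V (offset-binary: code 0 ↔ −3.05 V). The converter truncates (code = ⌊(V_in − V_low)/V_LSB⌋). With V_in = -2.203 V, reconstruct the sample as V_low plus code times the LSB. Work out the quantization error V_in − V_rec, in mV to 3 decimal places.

Step size: 6.1 V ÷ 2^11 = 2.979 mV.
(-2.203 − (−3.05))/0.00297852 = 284.3698; ⌊·⌋ gives code 284.
Code 284 maps back to (−3.05) + 284×0.00297852 V = -2.2041016 V.
V_in − V_rec = 0.00110156 V = 1.102 mV.

1.102 mV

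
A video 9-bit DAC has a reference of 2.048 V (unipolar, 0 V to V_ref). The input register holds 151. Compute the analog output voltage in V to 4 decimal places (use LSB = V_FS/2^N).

LSB = 2.048 V / 2^9 = 4.000 mV.
V_out = 0 + 151 × 0.004 V = 0.604 V.

0.6040 V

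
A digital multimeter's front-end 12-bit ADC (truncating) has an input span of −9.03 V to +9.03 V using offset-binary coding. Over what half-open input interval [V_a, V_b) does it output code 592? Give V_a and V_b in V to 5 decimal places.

LSB = 18.06/2^12 = 4.409 mV.
V_a = V_low + 592·LSB = -6.41977 V; V_b = V_low + 593·LSB = -6.41536 V.

[-6.41977 V, -6.41536 V)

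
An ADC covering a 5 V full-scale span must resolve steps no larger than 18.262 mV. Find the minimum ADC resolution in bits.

9 bits

Number of steps required ≥ 5 V / 18.262 mV = 273.79.
Need 2^N ≥ 273.79; 2^8 = 256, 2^9 = 512.
Minimum N = 9.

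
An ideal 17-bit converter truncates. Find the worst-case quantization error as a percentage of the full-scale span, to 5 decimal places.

0.00076 %

Truncating → worst-case error = 1 LSB = V_FS/2^17, so 100/131072 = 0.000762939 % of full scale.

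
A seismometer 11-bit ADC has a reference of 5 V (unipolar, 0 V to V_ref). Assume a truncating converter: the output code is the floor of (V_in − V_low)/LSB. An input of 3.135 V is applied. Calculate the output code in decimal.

code 1284

Full-scale span = 5 V; LSB = 5/2^11 = 2.441 mV.
(3.135 − 0) / 0.00244141 = 1284.096 LSBs.
Floor → code 1284.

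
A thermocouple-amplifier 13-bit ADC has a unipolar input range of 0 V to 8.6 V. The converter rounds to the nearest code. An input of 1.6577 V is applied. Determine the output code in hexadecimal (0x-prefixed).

code 0x62B (decimal 1579)

With 8192 levels over 8.6 V, one step is 1.050 mV.
(1.6577 − 0) / 0.0010498 = 1579.056 LSBs.
round(1579.056) = 1579.
In hexadecimal (0x-prefixed): 0x62B.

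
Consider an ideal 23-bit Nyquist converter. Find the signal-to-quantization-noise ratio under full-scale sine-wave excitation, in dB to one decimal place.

140.2 dB

SNR ≈ 6.02·N + 1.76 dB = 6.02·23 + 1.76 = 140.22 dB.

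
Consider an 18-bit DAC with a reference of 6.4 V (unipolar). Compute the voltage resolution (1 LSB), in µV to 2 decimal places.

Full-scale span = 6.4 V.
LSB = 6.4 / 2^18 = 6.4 / 262144 = 2.44141e-05 V = 24.41 µV.

24.41 µV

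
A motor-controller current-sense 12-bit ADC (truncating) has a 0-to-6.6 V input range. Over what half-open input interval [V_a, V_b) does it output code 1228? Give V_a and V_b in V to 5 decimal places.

[1.97871 V, 1.98032 V)

LSB = 6.6/2^12 = 1.611 mV.
V_a = V_low + 1228·LSB = 1.97871 V; V_b = V_low + 1229·LSB = 1.98032 V.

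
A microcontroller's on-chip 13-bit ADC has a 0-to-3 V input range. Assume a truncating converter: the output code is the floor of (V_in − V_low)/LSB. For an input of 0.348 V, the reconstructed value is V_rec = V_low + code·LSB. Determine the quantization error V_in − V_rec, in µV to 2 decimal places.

99.61 µV

Step size: 3 V ÷ 2^13 = 366.21 µV.
(0.348 − 0)/0.000366211 = 950.2720; ⌊·⌋ gives code 950.
Code 950 maps back to 0 + 950×0.000366211 V = 0.34790039 V.
V_in − V_rec = 9.96094e-05 V = 99.61 µV.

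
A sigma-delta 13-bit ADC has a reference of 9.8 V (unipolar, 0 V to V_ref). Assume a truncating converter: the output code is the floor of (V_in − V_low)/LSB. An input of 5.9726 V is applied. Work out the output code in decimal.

code 4992

With 8192 levels over 9.8 V, one step is 1.196 mV.
Input sits at 4992.606 steps above V_low.
So the output code is 4992.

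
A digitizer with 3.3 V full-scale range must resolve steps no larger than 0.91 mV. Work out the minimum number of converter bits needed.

12 bits

Number of steps required ≥ 3.3 V / 0.91 mV = 3626.37.
Need 2^N ≥ 3626.37; 2^11 = 2048, 2^12 = 4096.
Minimum N = 12.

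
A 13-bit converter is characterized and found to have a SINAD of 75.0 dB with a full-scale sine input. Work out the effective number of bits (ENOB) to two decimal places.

12.17 bits

ENOB = (SINAD − 1.76) / 6.02 = (75.0 − 1.76)/6.02 = 12.166.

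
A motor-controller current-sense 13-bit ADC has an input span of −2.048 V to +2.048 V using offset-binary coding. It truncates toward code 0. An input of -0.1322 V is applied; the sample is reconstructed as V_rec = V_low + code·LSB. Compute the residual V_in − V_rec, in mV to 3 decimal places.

0.300 mV

One LSB is 4.096 V / 8192 = 0.500 mV.
(-0.1322 − (−2.048))/0.0005 = 3831.6000; ⌊·⌋ gives code 3831.
V_rec = (−2.048) + 3831·0.0005 = -0.1325 V.
Error = -0.1322 − (−0.1325) = 0.0003 V = 0.300 mV.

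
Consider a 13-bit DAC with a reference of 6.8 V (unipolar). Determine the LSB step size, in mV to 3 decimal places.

Full-scale span = 6.8 V.
LSB = 6.8 / 2^13 = 6.8 / 8192 = 0.000830078 V = 0.830 mV.

0.830 mV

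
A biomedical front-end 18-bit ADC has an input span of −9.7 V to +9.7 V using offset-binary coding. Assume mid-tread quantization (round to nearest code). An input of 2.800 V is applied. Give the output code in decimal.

code 168907

With 262144 levels over 19.4 V, one step is 74.01 µV.
Input sits at 168907.216 steps above V_low.
Round → code 168907.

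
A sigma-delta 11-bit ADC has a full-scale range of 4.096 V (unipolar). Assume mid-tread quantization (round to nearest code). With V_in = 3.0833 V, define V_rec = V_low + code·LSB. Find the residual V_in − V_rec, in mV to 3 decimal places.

-0.700 mV

LSB = 4.096/2^11 = 2.000 mV.
(V_in − V_low)/LSB = (3.0833 − 0)/0.002 = 1541.6500 → code 1542 (round).
Code 1542 maps back to 0 + 1542×0.002 V = 3.084 V.
V_in − V_rec = -0.0007 V = -0.700 mV.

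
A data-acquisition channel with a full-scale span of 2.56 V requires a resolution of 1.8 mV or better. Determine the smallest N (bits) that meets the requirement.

11 bits

Number of steps required ≥ 2.56 V / 1.8 mV = 1422.22.
Need 2^N ≥ 1422.22; 2^10 = 1024, 2^11 = 2048.
Minimum N = 11.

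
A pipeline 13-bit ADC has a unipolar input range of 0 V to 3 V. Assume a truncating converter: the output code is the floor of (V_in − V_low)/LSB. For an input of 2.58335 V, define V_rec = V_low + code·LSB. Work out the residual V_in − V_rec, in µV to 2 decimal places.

98.05 µV

Step size: 3 V ÷ 2^13 = 366.21 µV.
Scaled input = 7054.2677 LSBs, so code = 7054.
V_rec = 0 + 7054·0.000366211 = 2.583252 V.
Error = 2.58335 − 2.583252 = 9.80469e-05 V = 98.05 µV.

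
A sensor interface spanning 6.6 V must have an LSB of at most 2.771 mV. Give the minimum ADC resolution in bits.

Number of steps required ≥ 6.6 V / 2.771 mV = 2381.81.
Need 2^N ≥ 2381.81; 2^11 = 2048, 2^12 = 4096.
Minimum N = 12.

12 bits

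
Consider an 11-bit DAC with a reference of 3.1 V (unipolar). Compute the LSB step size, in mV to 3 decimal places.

Full-scale span = 3.1 V.
LSB = 3.1 / 2^11 = 3.1 / 2048 = 0.00151367 V = 1.514 mV.

1.514 mV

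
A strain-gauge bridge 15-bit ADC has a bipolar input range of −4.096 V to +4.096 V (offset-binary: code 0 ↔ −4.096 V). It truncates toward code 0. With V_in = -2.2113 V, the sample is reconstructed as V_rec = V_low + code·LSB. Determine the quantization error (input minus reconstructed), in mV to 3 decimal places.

Step size: 8.192 V ÷ 2^15 = 250.00 µV.
(-2.2113 − (−4.096))/0.00025 = 7538.8000; ⌊·⌋ gives code 7538.
Code 7538 maps back to (−4.096) + 7538×0.00025 V = -2.2115 V.
V_in − V_rec = 0.0002 V = 0.200 mV.

0.200 mV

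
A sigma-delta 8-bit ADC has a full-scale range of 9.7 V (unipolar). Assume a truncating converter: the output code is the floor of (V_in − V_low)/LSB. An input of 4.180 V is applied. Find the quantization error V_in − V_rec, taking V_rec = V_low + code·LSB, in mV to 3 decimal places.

LSB = 9.7/2^8 = 37.891 mV.
(V_in − V_low)/LSB = (4.180 − 0)/0.0378906 = 110.3175 → code 110 (floor).
V_rec = 0 + 110·0.0378906 = 4.1679688 V.
Difference: 0.0120313 V → 12.031 mV.

12.031 mV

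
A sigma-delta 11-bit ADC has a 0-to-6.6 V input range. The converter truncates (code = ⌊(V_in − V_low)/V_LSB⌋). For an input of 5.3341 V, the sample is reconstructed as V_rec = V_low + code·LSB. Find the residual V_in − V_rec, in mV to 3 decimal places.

0.604 mV

Step size: 6.6 V ÷ 2^11 = 3.223 mV.
(V_in − V_low)/LSB = (5.3341 − 0)/0.00322266 = 1655.1874 → code 1655 (floor).
V_rec = 0 + 1655·0.00322266 = 5.3334961 V.
Error = 5.3341 − 5.3334961 = 0.000603906 V = 0.604 mV.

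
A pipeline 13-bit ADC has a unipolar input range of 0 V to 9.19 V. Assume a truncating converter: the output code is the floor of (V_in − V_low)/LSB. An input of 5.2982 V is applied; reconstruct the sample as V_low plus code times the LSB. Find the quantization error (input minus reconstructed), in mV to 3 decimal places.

0.937 mV

Step size: 9.19 V ÷ 2^13 = 1.122 mV.
Scaled input = 4722.8351 LSBs, so code = 4722.
V_rec = 0 + 4722·0.00112183 = 5.2972632 V.
Error = 5.2982 − 5.2972632 = 0.000936816 V = 0.937 mV.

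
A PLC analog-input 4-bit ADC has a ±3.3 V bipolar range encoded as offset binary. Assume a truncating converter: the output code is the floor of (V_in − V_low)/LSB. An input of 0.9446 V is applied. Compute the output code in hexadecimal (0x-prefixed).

Full-scale span = 6.6 V; LSB = 6.6/2^4 = 412.500 mV.
(V_in − V_low)/LSB = (0.9446 − (−3.3)) / 0.4125 = 10.290.
⌊·⌋(10.290) = 10.
In hexadecimal (0x-prefixed): 0xA.

code 0xA (decimal 10)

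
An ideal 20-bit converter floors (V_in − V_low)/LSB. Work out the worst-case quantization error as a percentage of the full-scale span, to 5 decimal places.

Truncating → worst-case error = 1 LSB = V_FS/2^20, so 100/1048576 = 9.53674e-05 % of full scale.

0.00010 %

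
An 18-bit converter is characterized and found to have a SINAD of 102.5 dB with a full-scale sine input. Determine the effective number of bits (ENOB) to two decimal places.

ENOB = (SINAD − 1.76) / 6.02 = (102.5 − 1.76)/6.02 = 16.734.

16.73 bits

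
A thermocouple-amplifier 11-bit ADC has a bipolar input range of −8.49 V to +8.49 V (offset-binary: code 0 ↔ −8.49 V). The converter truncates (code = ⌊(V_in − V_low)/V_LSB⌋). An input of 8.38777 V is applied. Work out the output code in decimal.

Full-scale span = 16.98 V; LSB = 16.98/2^11 = 8.291 mV.
(V_in − V_low)/LSB = (8.38777 − (−8.49)) / 0.00829102 = 2035.670.
Floor → code 2035.

code 2035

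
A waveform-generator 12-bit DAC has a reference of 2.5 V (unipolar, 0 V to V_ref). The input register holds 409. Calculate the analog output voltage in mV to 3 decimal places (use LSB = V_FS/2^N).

249.634 mV

LSB = 2.5 V / 2^12 = 0.610 mV.
V_out = 0 + 409 × 0.000610352 V = 0.249634 V.
= 249.634 mV.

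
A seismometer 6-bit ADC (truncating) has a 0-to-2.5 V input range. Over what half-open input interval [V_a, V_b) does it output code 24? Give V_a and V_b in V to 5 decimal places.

[0.93750 V, 0.97656 V)

LSB = 2.5/2^6 = 39.062 mV.
V_a = V_low + 24·LSB = 0.9375 V; V_b = V_low + 25·LSB = 0.976562 V.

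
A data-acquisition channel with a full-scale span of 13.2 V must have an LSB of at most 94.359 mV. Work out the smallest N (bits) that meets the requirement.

8 bits

Number of steps required ≥ 13.2 V / 94.359 mV = 139.89.
Need 2^N ≥ 139.89; 2^7 = 128, 2^8 = 256.
Minimum N = 8.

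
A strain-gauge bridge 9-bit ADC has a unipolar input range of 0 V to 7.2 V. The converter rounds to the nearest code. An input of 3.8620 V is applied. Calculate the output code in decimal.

code 275

Full-scale span = 7.2 V; LSB = 7.2/2^9 = 14.062 mV.
(3.8620 − 0) / 0.0140625 = 274.631 LSBs.
round(274.631) = 275.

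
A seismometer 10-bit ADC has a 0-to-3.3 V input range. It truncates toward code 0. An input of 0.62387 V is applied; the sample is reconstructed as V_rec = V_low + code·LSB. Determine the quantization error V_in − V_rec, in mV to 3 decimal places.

1.897 mV

Step size: 3.3 V ÷ 2^10 = 3.223 mV.
(V_in − V_low)/LSB = (0.62387 − 0)/0.00322266 = 193.5888 → code 193 (floor).
Code 193 maps back to 0 + 193×0.00322266 V = 0.62197266 V.
V_in − V_rec = 0.00189734 V = 1.897 mV.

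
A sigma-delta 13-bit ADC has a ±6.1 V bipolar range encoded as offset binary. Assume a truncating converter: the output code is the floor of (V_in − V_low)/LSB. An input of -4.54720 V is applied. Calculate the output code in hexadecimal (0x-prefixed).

With 8192 levels over 12.2 V, one step is 1.489 mV.
Input sits at 1042.667 steps above V_low.
⌊·⌋(1042.667) = 1042.
In hexadecimal (0x-prefixed): 0x412.

code 0x412 (decimal 1042)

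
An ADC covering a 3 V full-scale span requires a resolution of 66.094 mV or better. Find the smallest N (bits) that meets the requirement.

6 bits

Number of steps required ≥ 3 V / 66.094 mV = 45.39.
Need 2^N ≥ 45.39; 2^5 = 32, 2^6 = 64.
Minimum N = 6.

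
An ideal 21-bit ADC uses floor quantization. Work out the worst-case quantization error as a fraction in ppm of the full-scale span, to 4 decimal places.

Truncating → worst-case error = 1 LSB = V_FS/2^21, so 1e+06/2097152 = 0.476837 ppm of full scale.

0.4768 ppm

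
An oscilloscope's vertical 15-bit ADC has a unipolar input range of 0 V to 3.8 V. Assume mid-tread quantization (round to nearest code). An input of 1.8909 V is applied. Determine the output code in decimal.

Full-scale span = 3.8 V; LSB = 3.8/2^15 = 115.97 µV.
Input sits at 16305.529 steps above V_low.
Round → code 16306.

code 16306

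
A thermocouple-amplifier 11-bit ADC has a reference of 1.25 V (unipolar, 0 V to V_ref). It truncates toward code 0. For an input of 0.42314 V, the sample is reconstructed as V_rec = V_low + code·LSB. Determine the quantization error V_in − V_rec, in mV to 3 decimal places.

One LSB is 1.25 V / 2048 = 0.610 mV.
(0.42314 − 0)/0.000610352 = 693.2726; ⌊·⌋ gives code 693.
Reconstructed: 0.42297363 V.
Difference: 0.000166367 V → 0.166 mV.

0.166 mV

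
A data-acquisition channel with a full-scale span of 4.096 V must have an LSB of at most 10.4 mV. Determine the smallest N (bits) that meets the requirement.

9 bits

Number of steps required ≥ 4.096 V / 10.4 mV = 393.85.
Need 2^N ≥ 393.85; 2^8 = 256, 2^9 = 512.
Minimum N = 9.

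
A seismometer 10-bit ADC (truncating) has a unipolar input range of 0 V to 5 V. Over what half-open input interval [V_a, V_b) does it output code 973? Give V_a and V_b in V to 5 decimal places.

[4.75098 V, 4.75586 V)

LSB = 5/2^10 = 4.883 mV.
V_a = V_low + 973·LSB = 4.75098 V; V_b = V_low + 974·LSB = 4.75586 V.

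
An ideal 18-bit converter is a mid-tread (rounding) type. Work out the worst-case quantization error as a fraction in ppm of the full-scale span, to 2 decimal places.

1.91 ppm

Rounding → worst-case error = ½ LSB = V_FS/2^19, so 1e+06/524288 = 1.90735 ppm of full scale.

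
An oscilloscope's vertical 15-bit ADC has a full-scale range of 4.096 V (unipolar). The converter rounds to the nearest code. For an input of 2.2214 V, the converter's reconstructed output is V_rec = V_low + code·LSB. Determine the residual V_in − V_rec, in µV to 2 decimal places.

25.00 µV

LSB = 4.096/2^15 = 125.00 µV.
Scaled input = 17771.2000 LSBs, so code = 17771.
V_rec = 0 + 17771·0.000125 = 2.221375 V.
Error = 2.2214 − 2.221375 = 2.5e-05 V = 25.00 µV.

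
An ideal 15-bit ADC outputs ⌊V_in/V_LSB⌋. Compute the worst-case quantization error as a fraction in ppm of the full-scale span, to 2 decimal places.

Truncating → worst-case error = 1 LSB = V_FS/2^15, so 1e+06/32768 = 30.5176 ppm of full scale.

30.52 ppm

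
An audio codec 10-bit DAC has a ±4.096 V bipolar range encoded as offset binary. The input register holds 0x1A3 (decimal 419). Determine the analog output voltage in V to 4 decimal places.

-0.7440 V

LSB = 8.192 V / 2^10 = 8.000 mV.
Code 0x1A3 = 419 decimal.
V_out = (−4.096) + 419 × 0.008 V = -0.744 V.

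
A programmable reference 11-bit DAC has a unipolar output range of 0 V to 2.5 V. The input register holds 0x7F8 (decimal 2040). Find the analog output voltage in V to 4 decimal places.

2.4902 V

LSB = 2.5 V / 2^11 = 1.221 mV.
Code 0x7F8 = 2040 decimal.
V_out = 0 + 2040 × 0.0012207 V = 2.49023 V.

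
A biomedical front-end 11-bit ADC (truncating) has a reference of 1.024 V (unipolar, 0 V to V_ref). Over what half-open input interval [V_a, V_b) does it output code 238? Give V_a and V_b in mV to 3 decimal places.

[119.000 mV, 119.500 mV)

LSB = 1.024/2^11 = 0.500 mV.
V_a = V_low + 238·LSB = 0.119 V; V_b = V_low + 239·LSB = 0.1195 V.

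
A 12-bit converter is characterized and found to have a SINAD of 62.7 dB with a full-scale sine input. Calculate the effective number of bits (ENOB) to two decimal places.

10.12 bits

ENOB = (SINAD − 1.76) / 6.02 = (62.7 − 1.76)/6.02 = 10.123.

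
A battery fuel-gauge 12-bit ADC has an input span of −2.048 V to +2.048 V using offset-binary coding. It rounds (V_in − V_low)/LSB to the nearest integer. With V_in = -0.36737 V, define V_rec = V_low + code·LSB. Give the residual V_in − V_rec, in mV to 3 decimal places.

One LSB is 4.096 V / 4096 = 1.000 mV.
(V_in − V_low)/LSB = (-0.36737 − (−2.048))/0.001 = 1680.6300 → code 1681 (round).
Code 1681 maps back to (−2.048) + 1681×0.001 V = -0.367 V.
V_in − V_rec = -0.00037 V = -0.370 mV.

-0.370 mV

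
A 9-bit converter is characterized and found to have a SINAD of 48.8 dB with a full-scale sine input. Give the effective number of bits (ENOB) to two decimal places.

7.81 bits

ENOB = (SINAD − 1.76) / 6.02 = (48.8 − 1.76)/6.02 = 7.814.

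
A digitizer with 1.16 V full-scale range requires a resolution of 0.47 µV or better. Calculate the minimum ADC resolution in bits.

Number of steps required ≥ 1.16 V / 0.47 µV = 2468085.11.
Need 2^N ≥ 2468085.11; 2^21 = 2097152, 2^22 = 4194304.
Minimum N = 22.

22 bits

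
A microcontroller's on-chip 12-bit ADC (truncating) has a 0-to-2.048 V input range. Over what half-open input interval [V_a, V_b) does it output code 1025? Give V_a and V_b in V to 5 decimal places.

LSB = 2.048/2^12 = 0.500 mV.
V_a = V_low + 1025·LSB = 0.5125 V; V_b = V_low + 1026·LSB = 0.513 V.

[0.51250 V, 0.51300 V)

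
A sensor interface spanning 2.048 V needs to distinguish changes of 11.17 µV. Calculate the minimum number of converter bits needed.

18 bits

Number of steps required ≥ 2.048 V / 11.17 µV = 183348.25.
Need 2^N ≥ 183348.25; 2^17 = 131072, 2^18 = 262144.
Minimum N = 18.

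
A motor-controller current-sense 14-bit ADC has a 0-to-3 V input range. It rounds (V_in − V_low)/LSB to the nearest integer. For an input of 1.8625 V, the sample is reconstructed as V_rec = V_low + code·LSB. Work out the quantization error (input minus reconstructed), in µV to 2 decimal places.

-48.83 µV

LSB = 3/2^14 = 183.11 µV.
Scaled input = 10171.7333 LSBs, so code = 10172.
Reconstructed: 1.8625488 V.
Error = 1.8625 − 1.8625488 = -4.88281e-05 V = -48.83 µV.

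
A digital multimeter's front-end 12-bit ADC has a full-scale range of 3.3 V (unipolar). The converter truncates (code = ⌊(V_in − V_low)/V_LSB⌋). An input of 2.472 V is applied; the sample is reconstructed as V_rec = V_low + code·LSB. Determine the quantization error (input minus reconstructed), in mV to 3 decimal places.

0.223 mV

One LSB is 3.3 V / 4096 = 0.806 mV.
(2.472 − 0)/0.000805664 = 3068.2764; ⌊·⌋ gives code 3068.
V_rec = 0 + 3068·0.000805664 = 2.4717773 V.
V_in − V_rec = 0.000222656 V = 0.223 mV.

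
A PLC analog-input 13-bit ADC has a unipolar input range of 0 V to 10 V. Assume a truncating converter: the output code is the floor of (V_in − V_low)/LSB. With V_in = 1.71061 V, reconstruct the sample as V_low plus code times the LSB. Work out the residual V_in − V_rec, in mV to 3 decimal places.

0.405 mV

LSB = 10/2^13 = 1.221 mV.
(V_in − V_low)/LSB = (1.71061 − 0)/0.0012207 = 1401.3317 → code 1401 (floor).
V_rec = 0 + 1401·0.0012207 = 1.7102051 V.
V_in − V_rec = 0.000404922 V = 0.405 mV.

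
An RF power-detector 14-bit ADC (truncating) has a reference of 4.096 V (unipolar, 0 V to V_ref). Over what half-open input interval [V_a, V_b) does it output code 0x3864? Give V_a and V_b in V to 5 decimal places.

[3.60900 V, 3.60925 V)

LSB = 4.096/2^14 = 250.00 µV.
Code 0x3864 = 14436 decimal.
V_a = V_low + 14436·LSB = 3.609 V; V_b = V_low + 14437·LSB = 3.60925 V.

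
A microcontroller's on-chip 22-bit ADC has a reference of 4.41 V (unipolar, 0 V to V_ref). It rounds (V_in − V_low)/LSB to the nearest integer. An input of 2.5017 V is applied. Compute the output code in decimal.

LSB = 4.41 V / 4194304 = 1.05 µV.
(2.5017 − 0) / 1.05143e-06 = 2379340.208 LSBs.
Round → code 2379340.

code 2379340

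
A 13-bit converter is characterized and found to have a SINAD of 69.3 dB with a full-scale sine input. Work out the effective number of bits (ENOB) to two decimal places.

11.22 bits

ENOB = (SINAD − 1.76) / 6.02 = (69.3 − 1.76)/6.02 = 11.219.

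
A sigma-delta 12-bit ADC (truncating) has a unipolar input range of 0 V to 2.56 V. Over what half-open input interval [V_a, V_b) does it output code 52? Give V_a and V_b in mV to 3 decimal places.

LSB = 2.56/2^12 = 0.625 mV.
V_a = V_low + 52·LSB = 0.0325 V; V_b = V_low + 53·LSB = 0.033125 V.

[32.500 mV, 33.125 mV)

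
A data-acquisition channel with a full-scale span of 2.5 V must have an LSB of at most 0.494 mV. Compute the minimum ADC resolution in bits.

Number of steps required ≥ 2.5 V / 0.494 mV = 5060.73.
Need 2^N ≥ 5060.73; 2^12 = 4096, 2^13 = 8192.
Minimum N = 13.

13 bits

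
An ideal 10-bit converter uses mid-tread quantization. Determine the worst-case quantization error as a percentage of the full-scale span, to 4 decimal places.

0.0488 %

Rounding → worst-case error = ½ LSB = V_FS/2^11, so 100/2048 = 0.0488281 % of full scale.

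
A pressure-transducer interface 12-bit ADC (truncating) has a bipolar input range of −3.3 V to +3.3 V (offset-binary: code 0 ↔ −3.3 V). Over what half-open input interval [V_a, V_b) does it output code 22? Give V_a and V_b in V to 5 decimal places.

LSB = 6.6/2^12 = 1.611 mV.
V_a = V_low + 22·LSB = -3.26455 V; V_b = V_low + 23·LSB = -3.26294 V.

[-3.26455 V, -3.26294 V)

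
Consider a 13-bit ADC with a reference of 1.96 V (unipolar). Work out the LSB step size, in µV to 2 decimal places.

239.26 µV

Full-scale span = 1.96 V.
LSB = 1.96 / 2^13 = 1.96 / 8192 = 0.000239258 V = 239.26 µV.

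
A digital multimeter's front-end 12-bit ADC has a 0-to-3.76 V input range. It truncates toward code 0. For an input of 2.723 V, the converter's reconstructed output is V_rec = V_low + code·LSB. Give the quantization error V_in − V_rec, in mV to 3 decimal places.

0.305 mV

LSB = 3.76/2^12 = 0.918 mV.
Scaled input = 2966.3319 LSBs, so code = 2966.
V_rec = 0 + 2966·0.000917969 = 2.7226953 V.
Difference: 0.000304687 V → 0.305 mV.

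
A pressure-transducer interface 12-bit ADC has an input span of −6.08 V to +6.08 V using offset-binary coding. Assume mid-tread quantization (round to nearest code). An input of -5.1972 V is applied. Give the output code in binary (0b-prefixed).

With 4096 levels over 12.16 V, one step is 2.969 mV.
(V_in − V_low)/LSB = (-5.1972 − (−6.08)) / 0.00296875 = 297.364.
So the output code is 297.
In binary (0b-prefixed): 0b100101001.

code 0b100101001 (decimal 297)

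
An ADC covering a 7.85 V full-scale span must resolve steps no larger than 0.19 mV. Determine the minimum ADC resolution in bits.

16 bits

Number of steps required ≥ 7.85 V / 0.19 mV = 41315.79.
Need 2^N ≥ 41315.79; 2^15 = 32768, 2^16 = 65536.
Minimum N = 16.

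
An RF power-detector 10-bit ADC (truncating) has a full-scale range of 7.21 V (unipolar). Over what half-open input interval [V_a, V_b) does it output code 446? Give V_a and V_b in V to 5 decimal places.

[3.14029 V, 3.14733 V)

LSB = 7.21/2^10 = 7.041 mV.
V_a = V_low + 446·LSB = 3.14029 V; V_b = V_low + 447·LSB = 3.14733 V.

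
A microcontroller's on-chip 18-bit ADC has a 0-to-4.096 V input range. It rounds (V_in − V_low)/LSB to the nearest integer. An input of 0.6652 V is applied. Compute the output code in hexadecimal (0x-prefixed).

Full-scale span = 4.096 V; LSB = 4.096/2^18 = 15.62 µV.
Input sits at 42572.800 steps above V_low.
Round → code 42573.
In hexadecimal (0x-prefixed): 0xA64D.

code 0xA64D (decimal 42573)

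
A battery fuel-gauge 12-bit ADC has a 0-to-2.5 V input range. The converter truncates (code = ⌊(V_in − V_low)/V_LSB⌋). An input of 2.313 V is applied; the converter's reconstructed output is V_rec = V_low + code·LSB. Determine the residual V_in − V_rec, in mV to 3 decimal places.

One LSB is 2.5 V / 4096 = 0.610 mV.
(V_in − V_low)/LSB = (2.313 − 0)/0.000610352 = 3789.6192 → code 3789 (floor).
V_rec = 0 + 3789·0.000610352 = 2.3126221 V.
Difference: 0.00037793 V → 0.378 mV.

0.378 mV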